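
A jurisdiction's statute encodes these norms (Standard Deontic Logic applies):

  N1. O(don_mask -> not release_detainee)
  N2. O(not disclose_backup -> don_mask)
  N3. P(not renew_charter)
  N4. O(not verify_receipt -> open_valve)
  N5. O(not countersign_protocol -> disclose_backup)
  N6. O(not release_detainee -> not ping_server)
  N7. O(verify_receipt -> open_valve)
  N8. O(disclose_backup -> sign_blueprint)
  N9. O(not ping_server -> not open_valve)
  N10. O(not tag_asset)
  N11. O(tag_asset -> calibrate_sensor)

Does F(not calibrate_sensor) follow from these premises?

Premise 11 is O(tag_asset -> calibrate_sensor), but O(tag_asset) is not derivable from the premises, so it does not yield O(calibrate_sensor).
No other premise forces O(calibrate_sensor). An ideal world satisfying every premise can still have not calibrate_sensor true, so F(not calibrate_sensor) is not derivable.

No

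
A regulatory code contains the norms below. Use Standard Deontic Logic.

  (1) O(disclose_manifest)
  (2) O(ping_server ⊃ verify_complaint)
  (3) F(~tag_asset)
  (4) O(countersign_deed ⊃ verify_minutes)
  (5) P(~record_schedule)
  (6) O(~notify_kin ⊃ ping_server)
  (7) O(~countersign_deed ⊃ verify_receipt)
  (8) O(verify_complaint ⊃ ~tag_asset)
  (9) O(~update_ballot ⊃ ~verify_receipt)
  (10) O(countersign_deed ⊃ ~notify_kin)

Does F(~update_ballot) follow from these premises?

Premise 3 is F(~tag_asset), i.e. O(tag_asset).
Premise 8 is O(verify_complaint ⊃ ~tag_asset); contrapositively O(tag_asset ⊃ ~verify_complaint). Since O(tag_asset) holds, K gives O(~verify_complaint).
Premise 2, O(ping_server ⊃ verify_complaint), contraposes to O(~verify_complaint ⊃ ~ping_server); with O(~verify_complaint) we get O(~ping_server).
Premise 6, O(~notify_kin ⊃ ping_server), contraposes to O(~ping_server ⊃ notify_kin); with O(~ping_server) we get O(notify_kin).
The contrapositive of premise 10 (O(countersign_deed ⊃ ~notify_kin)) is O(notify_kin ⊃ ~countersign_deed), and O(notify_kin) is already established, so O(~countersign_deed).
From O(~countersign_deed) and premise 7, O(~countersign_deed ⊃ verify_receipt), we obtain O(verify_receipt).
The contrapositive of premise 9 (O(~update_ballot ⊃ ~verify_receipt)) is O(verify_receipt ⊃ update_ballot), and O(verify_receipt) is already established, so O(update_ballot).
Premises 1, 4, 5 do not contribute to this derivation.
So O(update_ballot) holds, i.e. F(~update_ballot). The claim follows.

Yes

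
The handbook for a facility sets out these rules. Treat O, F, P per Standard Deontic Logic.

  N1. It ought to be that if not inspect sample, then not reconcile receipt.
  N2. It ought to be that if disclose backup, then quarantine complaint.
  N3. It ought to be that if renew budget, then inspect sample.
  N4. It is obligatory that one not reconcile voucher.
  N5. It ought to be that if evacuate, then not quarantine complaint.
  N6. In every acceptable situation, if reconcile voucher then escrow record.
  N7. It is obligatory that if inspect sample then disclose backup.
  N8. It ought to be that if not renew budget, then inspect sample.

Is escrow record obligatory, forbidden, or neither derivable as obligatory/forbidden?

Premise 6 is O(reconcile_voucher → escrow_record), but O(reconcile_voucher) is not derivable from the premises, so it does not yield O(escrow_record).
No premise or chain of K-axiom applications forces O(escrow_record), and none forces O(¬escrow_record). So escrow_record is neither obligatory nor forbidden under these norms.

Neither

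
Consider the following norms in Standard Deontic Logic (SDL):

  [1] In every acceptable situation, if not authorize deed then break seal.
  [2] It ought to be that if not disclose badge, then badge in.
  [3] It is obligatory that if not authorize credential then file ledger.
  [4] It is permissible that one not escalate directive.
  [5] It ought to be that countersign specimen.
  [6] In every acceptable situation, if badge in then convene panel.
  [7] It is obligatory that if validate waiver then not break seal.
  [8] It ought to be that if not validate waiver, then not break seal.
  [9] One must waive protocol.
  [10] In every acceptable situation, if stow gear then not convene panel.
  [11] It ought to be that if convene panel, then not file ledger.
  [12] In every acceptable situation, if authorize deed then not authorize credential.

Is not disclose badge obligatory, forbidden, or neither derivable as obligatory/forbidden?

By case analysis on validate_waiver: premise 7 gives O(validate_waiver → ¬break_seal) and premise 8 gives O(¬validate_waiver → ¬break_seal), so O(¬break_seal) either way.
Premise 1 is O(¬authorize_deed → break_seal); contrapositively O(¬break_seal → authorize_deed). Since O(¬break_seal) holds, K gives O(authorize_deed).
Premise 12 is O(authorize_deed → ¬authorize_credential); since O(authorize_deed), deontic closure gives O(¬authorize_credential).
Applying K to premise 3 (O(¬authorize_credential → file_ledger)) and O(¬authorize_credential) yields O(file_ledger).
The contrapositive of premise 11 (O(convene_panel → ¬file_ledger)) is O(file_ledger → ¬convene_panel), and O(file_ledger) is already established, so O(¬convene_panel).
Premise 6 is O(badge_in → convene_panel); contrapositively O(¬convene_panel → ¬badge_in). Since O(¬convene_panel) holds, K gives O(¬badge_in).
Premise 2, O(¬disclose_badge → badge_in), contraposes to O(¬badge_in → disclose_badge); with O(¬badge_in) we get O(disclose_badge).
Premises 4, 5, 9, 10 do not contribute to this derivation.
Thus O(disclose_badge), which is F(¬disclose_badge): ¬disclose_badge is forbidden.

Forbidden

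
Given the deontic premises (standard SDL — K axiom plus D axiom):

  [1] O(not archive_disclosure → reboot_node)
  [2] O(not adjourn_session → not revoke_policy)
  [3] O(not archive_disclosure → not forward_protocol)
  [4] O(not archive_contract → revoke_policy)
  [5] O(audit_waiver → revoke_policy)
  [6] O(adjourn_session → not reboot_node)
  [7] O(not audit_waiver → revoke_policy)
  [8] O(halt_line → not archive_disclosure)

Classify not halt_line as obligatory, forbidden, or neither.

Premises 7 and 5 are O(not audit_waiver → revoke_policy) and O(audit_waiver → revoke_policy); every ideal world satisfies not audit_waiver or audit_waiver, so in either case revoke_policy holds — hence O(revoke_policy).
Premise 2 is O(not adjourn_session → not revoke_policy); contrapositively O(revoke_policy → adjourn_session). Since O(revoke_policy) holds, K gives O(adjourn_session).
From O(adjourn_session) and premise 6, O(adjourn_session → not reboot_node), we obtain O(not reboot_node).
Premise 1 is O(not archive_disclosure → reboot_node); contrapositively O(not reboot_node → archive_disclosure). Since O(not reboot_node) holds, K gives O(archive_disclosure).
Premise 8, O(halt_line → not archive_disclosure), contraposes to O(archive_disclosure → not halt_line); with O(archive_disclosure) we get O(not halt_line).
Premises 3, 4 do not contribute to this derivation.
Hence not halt_line is obligatory.

Obligatory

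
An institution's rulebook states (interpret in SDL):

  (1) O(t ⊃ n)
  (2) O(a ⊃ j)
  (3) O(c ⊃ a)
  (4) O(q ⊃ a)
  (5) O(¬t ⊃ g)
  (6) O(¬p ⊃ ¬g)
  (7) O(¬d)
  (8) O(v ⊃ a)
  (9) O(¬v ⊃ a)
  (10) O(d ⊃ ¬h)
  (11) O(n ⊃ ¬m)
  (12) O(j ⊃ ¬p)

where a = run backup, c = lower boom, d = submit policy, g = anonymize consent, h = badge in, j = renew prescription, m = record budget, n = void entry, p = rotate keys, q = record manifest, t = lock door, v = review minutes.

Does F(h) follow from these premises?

No

Premise 10 is O(d ⊃ ¬h), but O(d) is not derivable from the premises, so it does not yield O(¬h).
No other premise forces O(¬h). An ideal world satisfying every premise can still have h true, so F(h) is not derivable.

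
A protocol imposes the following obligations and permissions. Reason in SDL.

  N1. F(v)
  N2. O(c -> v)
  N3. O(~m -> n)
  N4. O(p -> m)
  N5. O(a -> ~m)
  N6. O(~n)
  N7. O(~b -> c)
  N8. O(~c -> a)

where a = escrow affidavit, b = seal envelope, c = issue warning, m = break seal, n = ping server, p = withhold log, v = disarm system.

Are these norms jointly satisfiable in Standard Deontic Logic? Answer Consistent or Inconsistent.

Inconsistent

Premise 6 states O(~n) outright.
Premise 3, O(~m -> n), contraposes to O(~n -> m); with O(~n) we get O(m).
Premise 5, O(a -> ~m), contraposes to O(m -> ~a); with O(m) we get O(~a).
Premise 8 is O(~c -> a); contrapositively O(~a -> c). Since O(~a) holds, K gives O(c).
Applying K to premise 2 (O(c -> v)) and O(c) yields O(v).
Yet premise 1 is F(v), i.e. O(~v).
We now have both O(v) and O(~v) — v is simultaneously obligatory and forbidden, violating the D-axiom.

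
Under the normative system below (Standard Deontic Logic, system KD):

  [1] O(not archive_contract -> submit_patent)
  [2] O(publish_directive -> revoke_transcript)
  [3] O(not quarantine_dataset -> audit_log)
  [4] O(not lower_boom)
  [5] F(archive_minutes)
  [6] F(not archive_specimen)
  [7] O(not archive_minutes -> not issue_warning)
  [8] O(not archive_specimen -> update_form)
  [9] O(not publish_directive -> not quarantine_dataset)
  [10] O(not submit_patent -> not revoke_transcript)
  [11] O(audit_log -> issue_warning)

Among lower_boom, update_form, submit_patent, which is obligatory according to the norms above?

submit_patent

Premise 5, F(archive_minutes), is equivalent to O(not archive_minutes).
From O(not archive_minutes) and premise 7, O(not archive_minutes -> not issue_warning), we obtain O(not issue_warning).
The contrapositive of premise 11 (O(audit_log -> issue_warning)) is O(not issue_warning -> not audit_log), and O(not issue_warning) is already established, so O(not audit_log).
Premise 3, O(not quarantine_dataset -> audit_log), contraposes to O(not audit_log -> quarantine_dataset); with O(not audit_log) we get O(quarantine_dataset).
The contrapositive of premise 9 (O(not publish_directive -> not quarantine_dataset)) is O(quarantine_dataset -> publish_directive), and O(quarantine_dataset) is already established, so O(publish_directive).
With premise 2, O(publish_directive -> revoke_transcript), the K-axiom yields O(revoke_transcript).
The contrapositive of premise 10 (O(not submit_patent -> not revoke_transcript)) is O(revoke_transcript -> submit_patent), and O(revoke_transcript) is already established, so O(submit_patent).
So O(submit_patent) holds — submit_patent is obligatory. None of the other listed options is made obligatory by any chain of premises.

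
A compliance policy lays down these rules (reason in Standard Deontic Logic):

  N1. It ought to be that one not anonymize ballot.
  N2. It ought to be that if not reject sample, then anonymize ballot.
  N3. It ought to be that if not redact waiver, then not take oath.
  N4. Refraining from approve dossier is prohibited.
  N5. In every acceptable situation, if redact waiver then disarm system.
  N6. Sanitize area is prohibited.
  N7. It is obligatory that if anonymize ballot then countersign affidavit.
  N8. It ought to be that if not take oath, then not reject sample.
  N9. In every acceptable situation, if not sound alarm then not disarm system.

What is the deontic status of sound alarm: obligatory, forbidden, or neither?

Premise 1 states O(¬anonymize_ballot) outright.
The contrapositive of premise 2 (O(¬reject_sample → anonymize_ballot)) is O(¬anonymize_ballot → reject_sample), and O(¬anonymize_ballot) is already established, so O(reject_sample).
Premise 8, O(¬take_oath → ¬reject_sample), contraposes to O(reject_sample → take_oath); with O(reject_sample) we get O(take_oath).
Premise 3 is O(¬redact_waiver → ¬take_oath); contrapositively O(take_oath → redact_waiver). Since O(take_oath) holds, K gives O(redact_waiver).
Premise 5 is O(redact_waiver → disarm_system); since O(redact_waiver), deontic closure gives O(disarm_system).
Premise 9 is O(¬sound_alarm → ¬disarm_system); contrapositively O(disarm_system → sound_alarm). Since O(disarm_system) holds, K gives O(sound_alarm).
Premises 4, 6, 7 do not contribute to this derivation.
Hence sound_alarm is obligatory.

Obligatory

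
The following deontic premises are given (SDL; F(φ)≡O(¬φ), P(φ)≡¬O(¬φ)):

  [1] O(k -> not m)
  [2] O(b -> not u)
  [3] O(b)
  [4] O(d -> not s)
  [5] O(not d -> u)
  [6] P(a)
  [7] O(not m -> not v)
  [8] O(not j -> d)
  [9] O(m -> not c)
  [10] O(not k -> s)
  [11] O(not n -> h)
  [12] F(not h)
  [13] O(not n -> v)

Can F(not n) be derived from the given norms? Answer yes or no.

Yes

Premise 3 states O(b) outright.
From O(b) and premise 2, O(b -> not u), we obtain O(not u).
Premise 5 is O(not d -> u); contrapositively O(not u -> d). Since O(not u) holds, K gives O(d).
Applying K to premise 4 (O(d -> not s)) and O(d) yields O(not s).
The contrapositive of premise 10 (O(not k -> s)) is O(not s -> k), and O(not s) is already established, so O(k).
From O(k) and premise 1, O(k -> not m), we obtain O(not m).
With premise 7, O(not m -> not v), the K-axiom yields O(not v).
Premise 13, O(not n -> v), contraposes to O(not v -> n); with O(not v) we get O(n).
Premises 6, 8, 9, 11, 12 do not contribute to this derivation.
So O(n) holds, i.e. F(not n). The claim follows.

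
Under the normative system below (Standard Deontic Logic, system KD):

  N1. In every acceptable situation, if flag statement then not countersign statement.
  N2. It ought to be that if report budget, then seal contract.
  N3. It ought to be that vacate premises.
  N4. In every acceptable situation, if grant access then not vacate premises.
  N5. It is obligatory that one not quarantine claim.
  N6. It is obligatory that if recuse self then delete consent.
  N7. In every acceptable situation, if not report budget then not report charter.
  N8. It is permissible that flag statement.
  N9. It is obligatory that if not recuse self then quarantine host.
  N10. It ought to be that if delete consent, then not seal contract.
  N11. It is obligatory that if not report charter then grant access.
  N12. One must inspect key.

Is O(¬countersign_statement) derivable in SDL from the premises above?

No

Premise 1 is O(flag_statement → ¬countersign_statement), but O(flag_statement) is not derivable from the premises (the permission P(flag_statement) asserts only ¬O(¬flag_statement), not O(flag_statement)), so it does not yield O(¬countersign_statement).
No other premise forces O(¬countersign_statement). An ideal world satisfying every premise can still have ¬countersign_statement false, so O(¬countersign_statement) is not derivable.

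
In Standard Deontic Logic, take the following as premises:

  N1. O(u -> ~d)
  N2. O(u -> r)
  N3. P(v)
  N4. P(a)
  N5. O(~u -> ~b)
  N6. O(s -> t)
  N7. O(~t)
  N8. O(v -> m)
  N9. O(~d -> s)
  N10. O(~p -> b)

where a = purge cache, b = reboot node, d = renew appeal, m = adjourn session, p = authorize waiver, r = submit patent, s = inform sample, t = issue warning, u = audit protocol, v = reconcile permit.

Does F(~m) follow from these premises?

Premise 8 is O(v -> m), but O(v) is not derivable from the premises (the permission P(v) asserts only ~O(~v), not O(v)), so it does not yield O(m).
No other premise forces O(m). An ideal world satisfying every premise can still have ~m true, so F(~m) is not derivable.

No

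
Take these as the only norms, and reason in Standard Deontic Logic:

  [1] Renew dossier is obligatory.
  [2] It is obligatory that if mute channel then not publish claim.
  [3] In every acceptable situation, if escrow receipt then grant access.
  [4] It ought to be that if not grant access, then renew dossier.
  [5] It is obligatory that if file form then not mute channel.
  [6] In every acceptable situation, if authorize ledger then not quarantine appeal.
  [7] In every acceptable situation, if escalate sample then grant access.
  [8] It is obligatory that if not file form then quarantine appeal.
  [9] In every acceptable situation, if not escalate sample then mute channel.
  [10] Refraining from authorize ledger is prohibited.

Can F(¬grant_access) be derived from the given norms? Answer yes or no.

Premise 10, F(¬authorize_ledger), is equivalent to O(authorize_ledger).
With premise 6, O(authorize_ledger → ¬quarantine_appeal), the K-axiom yields O(¬quarantine_appeal).
The contrapositive of premise 8 (O(¬file_form → quarantine_appeal)) is O(¬quarantine_appeal → file_form), and O(¬quarantine_appeal) is already established, so O(file_form).
Premise 5 is O(file_form → ¬mute_channel); since O(file_form), deontic closure gives O(¬mute_channel).
Premise 9 is O(¬escalate_sample → mute_channel); contrapositively O(¬mute_channel → escalate_sample). Since O(¬mute_channel) holds, K gives O(escalate_sample).
Applying K to premise 7 (O(escalate_sample → grant_access)) and O(escalate_sample) yields O(grant_access).
Premises 1, 2, 3, 4 do not contribute to this derivation.
So O(grant_access) holds, i.e. F(¬grant_access). The claim follows.

Yes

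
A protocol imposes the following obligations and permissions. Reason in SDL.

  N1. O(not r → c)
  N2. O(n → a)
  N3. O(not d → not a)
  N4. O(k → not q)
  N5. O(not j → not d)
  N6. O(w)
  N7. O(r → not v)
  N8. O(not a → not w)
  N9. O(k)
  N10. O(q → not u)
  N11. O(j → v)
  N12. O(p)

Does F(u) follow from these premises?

No

Premise 10 is O(q → not u), but O(q) is not derivable from the premises, so it does not yield O(not u).
No other premise forces O(not u). An ideal world satisfying every premise can still have u true, so F(u) is not derivable.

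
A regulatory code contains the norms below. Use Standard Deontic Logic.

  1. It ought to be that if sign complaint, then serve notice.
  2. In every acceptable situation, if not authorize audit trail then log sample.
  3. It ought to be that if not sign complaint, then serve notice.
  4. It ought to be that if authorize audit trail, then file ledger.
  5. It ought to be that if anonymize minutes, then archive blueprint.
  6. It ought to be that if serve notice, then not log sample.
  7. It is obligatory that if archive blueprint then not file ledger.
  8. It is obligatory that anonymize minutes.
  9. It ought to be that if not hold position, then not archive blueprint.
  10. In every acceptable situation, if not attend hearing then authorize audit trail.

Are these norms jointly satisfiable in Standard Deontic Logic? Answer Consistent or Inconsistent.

Inconsistent

Premises 1 and 3 are O(sign_complaint → serve_notice) and O(¬sign_complaint → serve_notice); every ideal world satisfies sign_complaint or ¬sign_complaint, so in either case serve_notice holds — hence O(serve_notice).
Premise 6 is O(serve_notice → ¬log_sample); since O(serve_notice), deontic closure gives O(¬log_sample).
The contrapositive of premise 2 (O(¬authorize_audit_trail → log_sample)) is O(¬log_sample → authorize_audit_trail), and O(¬log_sample) is already established, so O(authorize_audit_trail).
Premise 4 is O(authorize_audit_trail → file_ledger); since O(authorize_audit_trail), deontic closure gives O(file_ledger).
Premise 7, O(archive_blueprint → ¬file_ledger), contraposes to O(file_ledger → ¬archive_blueprint); with O(file_ledger) we get O(¬archive_blueprint).
Premise 5 is O(anonymize_minutes → archive_blueprint); contrapositively O(¬archive_blueprint → ¬anonymize_minutes). Since O(¬archive_blueprint) holds, K gives O(¬anonymize_minutes).
Yet premise 8 states O(anonymize_minutes).
We now have both O(¬anonymize_minutes) and O(anonymize_minutes) — anonymize_minutes is simultaneously obligatory and forbidden, violating the D-axiom.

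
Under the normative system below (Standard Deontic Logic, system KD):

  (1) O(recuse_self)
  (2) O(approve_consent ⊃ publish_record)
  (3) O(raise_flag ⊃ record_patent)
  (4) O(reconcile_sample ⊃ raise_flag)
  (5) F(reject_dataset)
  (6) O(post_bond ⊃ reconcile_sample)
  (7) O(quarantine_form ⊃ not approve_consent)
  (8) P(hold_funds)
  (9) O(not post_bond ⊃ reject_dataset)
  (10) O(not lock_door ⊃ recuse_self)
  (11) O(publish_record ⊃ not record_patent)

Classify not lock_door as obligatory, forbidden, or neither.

Neither

Premise 10 is O(not lock_door ⊃ recuse_self); even if O(recuse_self) held, inferring O(not lock_door) would be affirming the consequent — invalid.
No premise or chain of K-axiom applications forces O(not lock_door), and none forces O(lock_door). So not lock_door is neither obligatory nor forbidden under these norms.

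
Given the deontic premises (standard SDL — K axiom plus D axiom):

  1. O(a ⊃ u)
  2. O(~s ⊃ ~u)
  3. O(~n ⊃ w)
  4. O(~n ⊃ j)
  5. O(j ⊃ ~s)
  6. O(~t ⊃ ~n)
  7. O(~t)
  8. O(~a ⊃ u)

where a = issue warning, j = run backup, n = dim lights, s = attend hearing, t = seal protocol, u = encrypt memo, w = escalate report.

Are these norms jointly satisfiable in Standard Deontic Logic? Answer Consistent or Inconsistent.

Premises 8 and 1 are O(~a ⊃ u) and O(a ⊃ u); every ideal world satisfies ~a or a, so in either case u holds — hence O(u).
The contrapositive of premise 2 (O(~s ⊃ ~u)) is O(u ⊃ s), and O(u) is already established, so O(s).
Premise 5 is O(j ⊃ ~s); contrapositively O(s ⊃ ~j). Since O(s) holds, K gives O(~j).
Premise 4 is O(~n ⊃ j); contrapositively O(~j ⊃ n). Since O(~j) holds, K gives O(n).
The contrapositive of premise 6 (O(~t ⊃ ~n)) is O(n ⊃ t), and O(n) is already established, so O(t).
But premise 7 directly asserts O(~t).
We now have both O(t) and O(~t) — t is simultaneously obligatory and forbidden, violating the D-axiom.

Inconsistent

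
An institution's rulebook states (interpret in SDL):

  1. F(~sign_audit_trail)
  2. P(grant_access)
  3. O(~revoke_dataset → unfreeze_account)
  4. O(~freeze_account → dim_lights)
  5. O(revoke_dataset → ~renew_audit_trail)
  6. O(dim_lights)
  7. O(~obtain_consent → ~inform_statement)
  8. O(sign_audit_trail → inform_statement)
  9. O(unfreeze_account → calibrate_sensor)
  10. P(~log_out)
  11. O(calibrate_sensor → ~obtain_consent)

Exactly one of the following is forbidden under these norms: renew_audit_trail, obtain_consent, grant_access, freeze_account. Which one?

renew_audit_trail

F(~sign_audit_trail) at premise 1 means O(sign_audit_trail).
From O(sign_audit_trail) and premise 8, O(sign_audit_trail → inform_statement), we obtain O(inform_statement).
The contrapositive of premise 7 (O(~obtain_consent → ~inform_statement)) is O(inform_statement → obtain_consent), and O(inform_statement) is already established, so O(obtain_consent).
The contrapositive of premise 11 (O(calibrate_sensor → ~obtain_consent)) is O(obtain_consent → ~calibrate_sensor), and O(obtain_consent) is already established, so O(~calibrate_sensor).
The contrapositive of premise 9 (O(unfreeze_account → calibrate_sensor)) is O(~calibrate_sensor → ~unfreeze_account), and O(~calibrate_sensor) is already established, so O(~unfreeze_account).
Premise 3, O(~revoke_dataset → unfreeze_account), contraposes to O(~unfreeze_account → revoke_dataset); with O(~unfreeze_account) we get O(revoke_dataset).
From O(revoke_dataset) and premise 5, O(revoke_dataset → ~renew_audit_trail), we obtain O(~renew_audit_trail).
So O(~renew_audit_trail) holds, i.e. renew_audit_trail is forbidden. None of the other listed options is forbidden under the premises.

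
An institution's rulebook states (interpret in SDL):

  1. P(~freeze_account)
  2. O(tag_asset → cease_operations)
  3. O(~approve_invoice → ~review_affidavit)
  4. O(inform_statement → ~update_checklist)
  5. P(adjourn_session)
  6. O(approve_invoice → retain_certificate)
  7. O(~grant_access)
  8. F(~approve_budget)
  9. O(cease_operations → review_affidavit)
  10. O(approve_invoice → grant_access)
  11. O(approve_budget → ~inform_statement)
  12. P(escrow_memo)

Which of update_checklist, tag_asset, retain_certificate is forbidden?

tag_asset

Premise 7 gives O(~grant_access).
The contrapositive of premise 10 (O(approve_invoice → grant_access)) is O(~grant_access → ~approve_invoice), and O(~grant_access) is already established, so O(~approve_invoice).
Premise 3 is O(~approve_invoice → ~review_affidavit); since O(~approve_invoice), deontic closure gives O(~review_affidavit).
The contrapositive of premise 9 (O(cease_operations → review_affidavit)) is O(~review_affidavit → ~cease_operations), and O(~review_affidavit) is already established, so O(~cease_operations).
The contrapositive of premise 2 (O(tag_asset → cease_operations)) is O(~cease_operations → ~tag_asset), and O(~cease_operations) is already established, so O(~tag_asset).
So O(~tag_asset) holds, i.e. tag_asset is forbidden. None of the other listed options is forbidden under the premises.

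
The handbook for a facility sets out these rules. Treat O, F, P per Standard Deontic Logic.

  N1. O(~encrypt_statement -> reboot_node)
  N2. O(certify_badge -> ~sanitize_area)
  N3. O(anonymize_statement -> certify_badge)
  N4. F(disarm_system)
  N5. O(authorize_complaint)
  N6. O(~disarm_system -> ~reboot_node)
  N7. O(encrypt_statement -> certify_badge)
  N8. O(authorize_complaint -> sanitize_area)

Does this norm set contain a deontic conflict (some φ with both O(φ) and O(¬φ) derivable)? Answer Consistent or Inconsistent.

F(disarm_system) at premise 4 means O(~disarm_system).
Premise 6 is O(~disarm_system -> ~reboot_node); since O(~disarm_system), deontic closure gives O(~reboot_node).
Premise 1 is O(~encrypt_statement -> reboot_node); contrapositively O(~reboot_node -> encrypt_statement). Since O(~reboot_node) holds, K gives O(encrypt_statement).
Premise 7 is O(encrypt_statement -> certify_badge); since O(encrypt_statement), deontic closure gives O(certify_badge).
Premise 2 is O(certify_badge -> ~sanitize_area); since O(certify_badge), deontic closure gives O(~sanitize_area).
Premise 8 is O(authorize_complaint -> sanitize_area); contrapositively O(~sanitize_area -> ~authorize_complaint). Since O(~sanitize_area) holds, K gives O(~authorize_complaint).
However, premise 5 gives O(authorize_complaint).
We now have both O(~authorize_complaint) and O(authorize_complaint) — authorize_complaint is simultaneously obligatory and forbidden, violating the D-axiom.

Inconsistent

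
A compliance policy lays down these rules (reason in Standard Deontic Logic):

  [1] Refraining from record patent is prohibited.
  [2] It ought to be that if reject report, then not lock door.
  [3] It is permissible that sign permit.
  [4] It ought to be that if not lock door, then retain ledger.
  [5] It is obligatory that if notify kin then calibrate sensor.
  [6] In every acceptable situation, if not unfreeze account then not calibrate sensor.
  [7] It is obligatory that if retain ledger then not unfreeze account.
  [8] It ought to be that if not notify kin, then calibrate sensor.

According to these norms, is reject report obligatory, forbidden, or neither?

Forbidden

By case analysis on ¬notify_kin: premise 8 gives O(¬notify_kin → calibrate_sensor) and premise 5 gives O(notify_kin → calibrate_sensor), so O(calibrate_sensor) either way.
Premise 6, O(¬unfreeze_account → ¬calibrate_sensor), contraposes to O(calibrate_sensor → unfreeze_account); with O(calibrate_sensor) we get O(unfreeze_account).
The contrapositive of premise 7 (O(retain_ledger → ¬unfreeze_account)) is O(unfreeze_account → ¬retain_ledger), and O(unfreeze_account) is already established, so O(¬retain_ledger).
Premise 4, O(¬lock_door → retain_ledger), contraposes to O(¬retain_ledger → lock_door); with O(¬retain_ledger) we get O(lock_door).
Premise 2 is O(reject_report → ¬lock_door); contrapositively O(lock_door → ¬reject_report). Since O(lock_door) holds, K gives O(¬reject_report).
Premises 1, 3 do not contribute to this derivation.
Thus O(¬reject_report), which is F(reject_report): reject_report is forbidden.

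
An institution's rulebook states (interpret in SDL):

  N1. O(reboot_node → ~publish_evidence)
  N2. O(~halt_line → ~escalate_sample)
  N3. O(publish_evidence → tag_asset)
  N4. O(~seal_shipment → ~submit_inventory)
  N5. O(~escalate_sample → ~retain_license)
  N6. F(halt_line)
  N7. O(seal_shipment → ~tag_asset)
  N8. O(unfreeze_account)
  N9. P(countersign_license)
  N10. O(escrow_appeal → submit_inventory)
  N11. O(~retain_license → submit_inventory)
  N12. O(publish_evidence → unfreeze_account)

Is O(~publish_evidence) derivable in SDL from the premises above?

Yes

Premise 6 is F(halt_line), i.e. O(~halt_line).
With premise 2, O(~halt_line → ~escalate_sample), the K-axiom yields O(~escalate_sample).
With premise 5, O(~escalate_sample → ~retain_license), the K-axiom yields O(~retain_license).
Premise 11 is O(~retain_license → submit_inventory); since O(~retain_license), deontic closure gives O(submit_inventory).
Premise 4 is O(~seal_shipment → ~submit_inventory); contrapositively O(submit_inventory → seal_shipment). Since O(submit_inventory) holds, K gives O(seal_shipment).
Premise 7 is O(seal_shipment → ~tag_asset); since O(seal_shipment), deontic closure gives O(~tag_asset).
Premise 3 is O(publish_evidence → tag_asset); contrapositively O(~tag_asset → ~publish_evidence). Since O(~tag_asset) holds, K gives O(~publish_evidence).
Premises 1, 8, 9, 10, 12 do not contribute to this derivation.
So O(~publish_evidence) follows.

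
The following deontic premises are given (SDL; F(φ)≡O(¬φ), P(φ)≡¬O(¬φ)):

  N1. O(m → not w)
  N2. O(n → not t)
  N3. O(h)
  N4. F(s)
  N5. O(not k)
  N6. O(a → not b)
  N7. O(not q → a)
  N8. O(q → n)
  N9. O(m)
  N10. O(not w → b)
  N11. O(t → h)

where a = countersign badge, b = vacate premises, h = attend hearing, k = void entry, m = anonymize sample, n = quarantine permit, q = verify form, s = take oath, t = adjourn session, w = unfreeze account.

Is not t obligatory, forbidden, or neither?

Obligatory

From premise 9 we have O(m).
With premise 1, O(m → not w), the K-axiom yields O(not w).
Applying K to premise 10 (O(not w → b)) and O(not w) yields O(b).
Premise 6 is O(a → not b); contrapositively O(b → not a). Since O(b) holds, K gives O(not a).
Premise 7, O(not q → a), contraposes to O(not a → q); with O(not a) we get O(q).
With premise 8, O(q → n), the K-axiom yields O(n).
From O(n) and premise 2, O(n → not t), we obtain O(not t).
Premises 3, 4, 5, 11 do not contribute to this derivation.
Hence not t is obligatory.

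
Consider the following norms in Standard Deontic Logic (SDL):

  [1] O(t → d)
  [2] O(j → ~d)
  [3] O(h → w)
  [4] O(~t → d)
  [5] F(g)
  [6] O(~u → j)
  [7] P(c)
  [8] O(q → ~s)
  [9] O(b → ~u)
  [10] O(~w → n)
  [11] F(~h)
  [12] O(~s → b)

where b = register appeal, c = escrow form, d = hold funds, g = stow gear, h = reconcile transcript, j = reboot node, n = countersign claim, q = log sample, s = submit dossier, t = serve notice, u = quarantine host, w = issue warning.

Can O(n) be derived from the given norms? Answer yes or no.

No

Premise 10 is O(~w → n), but O(~w) is not derivable from the premises, so it does not yield O(n).
No other premise forces O(n). An ideal world satisfying every premise can still have n false, so O(n) is not derivable.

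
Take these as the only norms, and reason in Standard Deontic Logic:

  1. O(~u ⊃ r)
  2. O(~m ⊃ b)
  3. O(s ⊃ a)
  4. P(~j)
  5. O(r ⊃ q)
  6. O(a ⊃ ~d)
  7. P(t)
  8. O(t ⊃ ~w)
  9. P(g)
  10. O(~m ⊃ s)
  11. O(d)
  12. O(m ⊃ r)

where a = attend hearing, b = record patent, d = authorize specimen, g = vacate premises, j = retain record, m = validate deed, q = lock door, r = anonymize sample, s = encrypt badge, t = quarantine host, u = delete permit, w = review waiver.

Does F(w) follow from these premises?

Premise 8 is O(t ⊃ ~w), but O(t) is not derivable from the premises (the permission P(t) asserts only ~O(~t), not O(t)), so it does not yield O(~w).
No other premise forces O(~w). An ideal world satisfying every premise can still have w true, so F(w) is not derivable.

No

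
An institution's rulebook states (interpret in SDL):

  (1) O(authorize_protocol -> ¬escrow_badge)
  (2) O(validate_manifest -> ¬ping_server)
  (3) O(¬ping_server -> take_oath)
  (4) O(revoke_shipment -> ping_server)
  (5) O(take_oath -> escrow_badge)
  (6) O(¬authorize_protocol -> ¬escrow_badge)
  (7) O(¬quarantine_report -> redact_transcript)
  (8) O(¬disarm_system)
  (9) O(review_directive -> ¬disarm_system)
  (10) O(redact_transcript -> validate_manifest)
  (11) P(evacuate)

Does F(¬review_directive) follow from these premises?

Premise 9 is O(review_directive -> ¬disarm_system); even if O(¬disarm_system) held, inferring O(review_directive) would be affirming the consequent — invalid.
No other premise forces O(review_directive). An ideal world satisfying every premise can still have ¬review_directive true, so F(¬review_directive) is not derivable.

No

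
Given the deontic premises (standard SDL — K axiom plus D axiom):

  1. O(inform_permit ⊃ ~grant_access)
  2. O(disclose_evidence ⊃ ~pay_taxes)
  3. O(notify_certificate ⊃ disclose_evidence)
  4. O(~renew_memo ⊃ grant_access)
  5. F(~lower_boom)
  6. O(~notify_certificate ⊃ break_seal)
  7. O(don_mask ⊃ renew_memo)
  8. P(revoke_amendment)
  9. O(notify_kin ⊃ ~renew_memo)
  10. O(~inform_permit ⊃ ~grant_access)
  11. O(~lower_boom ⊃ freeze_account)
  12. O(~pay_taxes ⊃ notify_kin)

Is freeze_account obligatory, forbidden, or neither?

Premise 11 is O(~lower_boom ⊃ freeze_account), but O(~lower_boom) is not derivable from the premises, so it does not yield O(freeze_account).
No premise or chain of K-axiom applications forces O(freeze_account), and none forces O(~freeze_account). So freeze_account is neither obligatory nor forbidden under these norms.

Neither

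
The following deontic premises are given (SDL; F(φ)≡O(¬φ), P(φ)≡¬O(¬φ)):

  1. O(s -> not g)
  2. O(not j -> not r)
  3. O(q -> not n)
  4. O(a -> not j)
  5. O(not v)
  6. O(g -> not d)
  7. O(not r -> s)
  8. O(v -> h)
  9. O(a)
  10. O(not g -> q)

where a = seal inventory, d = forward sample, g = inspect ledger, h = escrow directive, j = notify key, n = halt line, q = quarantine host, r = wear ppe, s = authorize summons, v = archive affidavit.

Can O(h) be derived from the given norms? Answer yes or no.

Premise 8 is O(v -> h), but O(v) is not derivable from the premises, so it does not yield O(h).
No other premise forces O(h). An ideal world satisfying every premise can still have h false, so O(h) is not derivable.

No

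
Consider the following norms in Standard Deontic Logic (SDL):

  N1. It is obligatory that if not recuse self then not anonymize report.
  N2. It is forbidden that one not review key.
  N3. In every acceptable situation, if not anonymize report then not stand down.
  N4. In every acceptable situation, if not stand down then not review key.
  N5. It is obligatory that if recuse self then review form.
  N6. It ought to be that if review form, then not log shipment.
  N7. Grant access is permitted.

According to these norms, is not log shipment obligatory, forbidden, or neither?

Obligatory

Premise 2, F(¬review_key), is equivalent to O(review_key).
Premise 4, O(¬stand_down → ¬review_key), contraposes to O(review_key → stand_down); with O(review_key) we get O(stand_down).
Premise 3 is O(¬anonymize_report → ¬stand_down); contrapositively O(stand_down → anonymize_report). Since O(stand_down) holds, K gives O(anonymize_report).
The contrapositive of premise 1 (O(¬recuse_self → ¬anonymize_report)) is O(anonymize_report → recuse_self), and O(anonymize_report) is already established, so O(recuse_self).
From O(recuse_self) and premise 5, O(recuse_self → review_form), we obtain O(review_form).
With premise 6, O(review_form → ¬log_shipment), the K-axiom yields O(¬log_shipment).
Premise 7 does not contribute to this derivation.
Hence ¬log_shipment is obligatory.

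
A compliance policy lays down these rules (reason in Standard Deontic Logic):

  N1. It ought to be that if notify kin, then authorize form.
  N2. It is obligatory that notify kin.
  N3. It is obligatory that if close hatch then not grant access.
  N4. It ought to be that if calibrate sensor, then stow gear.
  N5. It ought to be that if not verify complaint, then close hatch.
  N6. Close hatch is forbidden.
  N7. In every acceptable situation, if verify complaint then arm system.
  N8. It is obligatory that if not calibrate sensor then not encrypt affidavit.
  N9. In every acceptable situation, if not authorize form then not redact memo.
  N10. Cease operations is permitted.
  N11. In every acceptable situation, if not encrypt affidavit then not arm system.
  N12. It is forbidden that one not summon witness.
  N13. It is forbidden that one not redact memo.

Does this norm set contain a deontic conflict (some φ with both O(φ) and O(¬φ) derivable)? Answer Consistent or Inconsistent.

Premise 9 is O(¬authorize_form → ¬redact_memo), but O(¬authorize_form) is not derivable from the premises, so it does not yield O(¬redact_memo).
So O(¬redact_memo) is not derivable, and the apparent clash with O(redact_memo) does not arise.
A world satisfying every obligation exists (e.g. arm_system=true, authorize_form=true, calibrate_sensor=true, cease_operations=false, close_hatch=false, encrypt_affidavit=true, grant_access=false, notify_kin=true, redact_memo=true, stow_gear=true, summon_witness=true, verify_complaint=true); no atom is both obligatory and forbidden, so the set is consistent.

Consistent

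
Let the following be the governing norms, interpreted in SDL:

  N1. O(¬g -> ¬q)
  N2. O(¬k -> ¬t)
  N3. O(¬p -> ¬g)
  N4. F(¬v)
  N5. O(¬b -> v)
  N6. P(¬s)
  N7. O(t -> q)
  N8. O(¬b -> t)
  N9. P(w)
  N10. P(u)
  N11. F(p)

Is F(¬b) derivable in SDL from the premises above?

Yes

Premise 11, F(p), is equivalent to O(¬p).
Premise 3 is O(¬p -> ¬g); since O(¬p), deontic closure gives O(¬g).
From O(¬g) and premise 1, O(¬g -> ¬q), we obtain O(¬q).
The contrapositive of premise 7 (O(t -> q)) is O(¬q -> ¬t), and O(¬q) is already established, so O(¬t).
The contrapositive of premise 8 (O(¬b -> t)) is O(¬t -> b), and O(¬t) is already established, so O(b).
Premises 2, 4, 5, 6, 9, 10 do not contribute to this derivation.
So O(b) holds, i.e. F(¬b). The claim follows.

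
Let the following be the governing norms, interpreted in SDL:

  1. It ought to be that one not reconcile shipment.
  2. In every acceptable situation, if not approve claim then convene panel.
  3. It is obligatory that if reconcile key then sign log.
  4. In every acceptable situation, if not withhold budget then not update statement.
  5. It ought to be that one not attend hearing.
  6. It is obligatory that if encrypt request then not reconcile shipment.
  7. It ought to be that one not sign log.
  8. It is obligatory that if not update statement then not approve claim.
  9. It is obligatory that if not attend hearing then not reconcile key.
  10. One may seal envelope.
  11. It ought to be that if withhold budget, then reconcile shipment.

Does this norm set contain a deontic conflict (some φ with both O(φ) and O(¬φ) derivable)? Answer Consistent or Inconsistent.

Premise 3 is O(reconcile_key → sign_log), but O(reconcile_key) is not derivable from the premises, so it does not yield O(sign_log).
So O(sign_log) is not derivable, and the apparent clash with O(¬sign_log) does not arise.
A world satisfying every obligation exists (e.g. approve_claim=false, attend_hearing=false, convene_panel=true, encrypt_request=false, reconcile_key=false, reconcile_shipment=false, seal_envelope=false, sign_log=false, update_statement=false, withhold_budget=false); no atom is both obligatory and forbidden, so the set is consistent.

Consistent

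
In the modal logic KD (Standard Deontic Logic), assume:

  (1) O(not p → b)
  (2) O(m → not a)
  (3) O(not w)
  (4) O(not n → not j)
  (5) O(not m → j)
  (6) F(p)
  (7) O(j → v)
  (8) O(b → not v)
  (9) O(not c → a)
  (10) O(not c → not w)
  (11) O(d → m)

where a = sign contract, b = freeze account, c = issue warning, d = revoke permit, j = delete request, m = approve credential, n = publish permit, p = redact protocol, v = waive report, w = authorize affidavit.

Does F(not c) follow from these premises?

Premise 6, F(p), is equivalent to O(not p).
With premise 1, O(not p → b), the K-axiom yields O(b).
With premise 8, O(b → not v), the K-axiom yields O(not v).
The contrapositive of premise 7 (O(j → v)) is O(not v → not j), and O(not v) is already established, so O(not j).
Premise 5 is O(not m → j); contrapositively O(not j → m). Since O(not j) holds, K gives O(m).
Premise 2 is O(m → not a); since O(m), deontic closure gives O(not a).
Premise 9, O(not c → a), contraposes to O(not a → c); with O(not a) we get O(c).
Premises 3, 4, 10, 11 do not contribute to this derivation.
So O(c) holds, i.e. F(not c). The claim follows.

Yes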